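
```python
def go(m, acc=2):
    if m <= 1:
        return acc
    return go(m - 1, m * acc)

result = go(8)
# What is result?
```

Accumulator trace (n, acc): (8, 2) -> (7, 16) -> (6, 112) -> (5, 672) -> (4, 3360) -> (3, 13440) -> (2, 40320) -> (1, 80640) -> return 80640

Answer: 80640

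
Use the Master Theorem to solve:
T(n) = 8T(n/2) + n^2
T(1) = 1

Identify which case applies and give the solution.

a=8, b=2, f(n)=n^2. log_2(8) = 3. Since c=2 < 3, Case 1 applies: T(n) = Θ(n^log_b(a)) = O(n^3).

Answer: O(n^3) - Case 1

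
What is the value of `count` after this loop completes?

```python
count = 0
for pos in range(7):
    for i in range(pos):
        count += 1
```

Triangle number: 0+1+2+...+6
`count` takes the values: 0 → 1 → 2 → 3 → 4 → 5 → 6 → 7 → 8 → 9 → 10 → 11 → 12 → 13 → 14 → 15 → 16 → 17 → 18 → 19 → 20 → 21

Answer: 21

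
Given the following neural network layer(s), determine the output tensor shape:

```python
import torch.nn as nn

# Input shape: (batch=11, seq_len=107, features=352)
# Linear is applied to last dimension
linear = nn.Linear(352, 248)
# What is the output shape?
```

Input: (11, 107, 352) -> Output: (11, 107, 248)

Answer: (11, 107, 248)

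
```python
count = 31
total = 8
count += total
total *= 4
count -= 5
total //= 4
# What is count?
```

Trace:
`count = 31` → count = 31
`total = 8` → total = 8
`count += total` → count = 39
`total *= 4` → total = 32
`count -= 5` → count = 34
`total //= 4` → total = 8
So count = 34

Answer: 34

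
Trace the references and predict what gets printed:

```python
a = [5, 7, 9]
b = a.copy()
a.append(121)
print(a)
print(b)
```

Key concept: list.copy() creates independent copy.
Step by step:
`a = [5, 7, 9]` → a = [5, 7, 9]
`b = a.copy()` → b = [5, 7, 9]
`a.append(121)` → a = [5, 7, 9, 121]
`print(a)` → prints [5, 7, 9, 121]
`print(b)` → prints [5, 7, 9]

Answer:
[5, 7, 9, 121]
[5, 7, 9]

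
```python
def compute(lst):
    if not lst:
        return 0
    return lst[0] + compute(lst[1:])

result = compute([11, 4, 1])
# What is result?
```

11 + 4 + 1 + 0 = 16

Answer: 16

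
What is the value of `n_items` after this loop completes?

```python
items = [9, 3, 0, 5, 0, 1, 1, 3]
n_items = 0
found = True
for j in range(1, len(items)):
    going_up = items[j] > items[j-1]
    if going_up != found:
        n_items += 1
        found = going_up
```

Count direction changes in [9, 3, 0, 5, 0, 1, 1, 3]
`n_items` takes the values: 0 → 1 → 2 → 3 → 4 → 5 → 6

Answer: 6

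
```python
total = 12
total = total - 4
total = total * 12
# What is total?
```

Trace:
`total = 12` → total = 12
`total = total - 4` → total = 8
`total = total * 12` → total = 96
So total = 96

Answer: 96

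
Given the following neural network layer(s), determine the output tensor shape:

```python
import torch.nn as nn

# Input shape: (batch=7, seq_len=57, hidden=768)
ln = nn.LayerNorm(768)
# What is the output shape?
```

Input: (7, 57, 768) -> Output: (7, 57, 768)

Answer: (7, 57, 768)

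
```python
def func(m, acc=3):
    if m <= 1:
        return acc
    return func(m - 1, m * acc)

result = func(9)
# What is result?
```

Accumulator trace (n, acc): (9, 3) -> (8, 27) -> (7, 216) -> (6, 1512) -> (5, 9072) -> (4, 45360) -> (3, 181440) -> (2, 544320) -> (1, 1088640) -> return 1088640

Answer: 1088640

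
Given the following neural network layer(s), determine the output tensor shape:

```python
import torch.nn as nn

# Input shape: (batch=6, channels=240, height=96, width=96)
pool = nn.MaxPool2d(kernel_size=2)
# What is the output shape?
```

Input: (6, 240, 96, 96) -> Output: (6, 240, 48, 48)

Answer: (6, 240, 48, 48)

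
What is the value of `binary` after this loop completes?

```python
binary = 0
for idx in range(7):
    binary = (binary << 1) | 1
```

Build 7 consecutive 1-bits: 0b1111111
`binary` takes the values: 0 → 1 → 3 → 7 → 15 → 31 → 63 → 127

Answer: 127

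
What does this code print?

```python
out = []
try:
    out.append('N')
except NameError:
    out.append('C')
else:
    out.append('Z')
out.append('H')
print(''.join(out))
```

Execution trace: 'N' (try body, no exception) → 'Z' (else) → 'H' (after the try/except). Output: NZH

Answer: NZH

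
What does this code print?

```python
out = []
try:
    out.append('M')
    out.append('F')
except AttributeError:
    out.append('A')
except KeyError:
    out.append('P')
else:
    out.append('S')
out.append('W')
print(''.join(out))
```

Execution trace: 'M' (try body) → 'F' (try body, no exception) → 'S' (else) → 'W' (after the try/except). Output: MFSW

Answer: MFSW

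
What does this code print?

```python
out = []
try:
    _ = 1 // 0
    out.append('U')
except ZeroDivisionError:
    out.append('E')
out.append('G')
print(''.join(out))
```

Execution trace: 'E' (except ZeroDivisionError) → 'G' (after the try/except). Output: EG

Answer: EG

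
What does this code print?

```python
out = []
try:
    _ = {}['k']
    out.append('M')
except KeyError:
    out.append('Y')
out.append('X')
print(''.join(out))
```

Execution trace: 'Y' (except KeyError) → 'X' (after the try/except). Output: YX

Answer: YX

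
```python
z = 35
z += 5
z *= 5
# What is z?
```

Trace:
`z = 35` → z = 35
`z += 5` → z = 40
`z *= 5` → z = 200
So z = 200

Answer: 200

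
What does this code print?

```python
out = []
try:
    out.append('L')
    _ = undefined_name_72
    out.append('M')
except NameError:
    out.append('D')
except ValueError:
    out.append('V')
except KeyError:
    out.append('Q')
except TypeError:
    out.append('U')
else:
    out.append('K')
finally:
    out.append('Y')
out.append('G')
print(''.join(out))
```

Execution trace: 'L' (try body) → 'D' (except NameError) → 'Y' (finally) → 'G' (after the try/except). Output: LDYG

Answer: LDYG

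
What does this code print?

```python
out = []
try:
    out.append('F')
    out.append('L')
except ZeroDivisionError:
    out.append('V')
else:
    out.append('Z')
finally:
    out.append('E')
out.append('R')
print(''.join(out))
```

Execution trace: 'F' (try body) → 'L' (try body, no exception) → 'Z' (else) → 'E' (finally) → 'R' (after the try/except). Output: FLZER

Answer: FLZER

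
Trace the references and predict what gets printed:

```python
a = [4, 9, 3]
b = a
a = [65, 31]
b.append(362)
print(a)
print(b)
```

Key concept: rebinding vs mutation: a is rebound to a new list, b still points at the original.
Step by step:
`a = [4, 9, 3]` → a = [4, 9, 3]
`b = a` → b = [4, 9, 3] (same object as a)
`a = [65, 31]` → a = [65, 31]
`b.append(362)` → b = [4, 9, 3, 362]
`print(a)` → prints [65, 31]
`print(b)` → prints [4, 9, 3, 362]

Answer:
[65, 31]
[4, 9, 3, 362]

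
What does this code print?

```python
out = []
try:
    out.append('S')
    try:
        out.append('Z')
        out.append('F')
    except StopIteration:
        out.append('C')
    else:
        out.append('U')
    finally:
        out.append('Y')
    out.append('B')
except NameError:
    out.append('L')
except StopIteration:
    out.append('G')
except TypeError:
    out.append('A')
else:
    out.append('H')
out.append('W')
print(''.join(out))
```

Execution trace: 'S' (try body) → 'Z' (inner try body) → 'F' (inner try body, no exception) → 'U' (inner else) → 'Y' (inner finally) → 'B' (try body, no exception) → 'H' (else) → 'W' (after the try/except). Output: SZFUYBHW

Answer: SZFUYBHW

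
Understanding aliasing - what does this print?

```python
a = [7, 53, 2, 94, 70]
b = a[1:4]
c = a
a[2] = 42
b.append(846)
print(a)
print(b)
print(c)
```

Key concept: slice vs alias.
Step by step:
`a = [7, 53, 2, 94, 70]` → a = [7, 53, 2, 94, 70]
`b = a[1:4]` → b = [53, 2, 94]
`c = a` → c = [7, 53, 2, 94, 70] (same object as a)
`a[2] = 42` → a = [7, 53, 42, 94, 70] (same object as c); c = [7, 53, 42, 94, 70] (same object as a)
`b.append(846)` → b = [53, 2, 94, 846]
`print(a)` → prints [7, 53, 42, 94, 70]
`print(b)` → prints [53, 2, 94, 846]
`print(c)` → prints [7, 53, 42, 94, 70]

Answer:
[7, 53, 42, 94, 70]
[53, 2, 94, 846]
[7, 53, 42, 94, 70]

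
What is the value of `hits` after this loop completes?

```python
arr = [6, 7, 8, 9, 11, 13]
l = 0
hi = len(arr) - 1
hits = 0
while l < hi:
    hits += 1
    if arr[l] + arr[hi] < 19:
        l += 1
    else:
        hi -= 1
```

Steps to find pair summing to 19
`hits` takes the values: 0 → 1 → 2 → 3 → 4 → 5

Answer: 5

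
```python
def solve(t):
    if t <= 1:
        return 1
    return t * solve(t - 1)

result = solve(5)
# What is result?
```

solve(5) = 5 * 4 * 3 * 2 * 1 = 120

Answer: 120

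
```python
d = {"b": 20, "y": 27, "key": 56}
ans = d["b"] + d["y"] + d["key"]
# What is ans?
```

Trace:
`d = {"b": 20, "y": 27, "key": 56}` → d = {'b': 20, 'y': 27, 'key': 56}
`ans = d["b"] + d["y"] + d["key"]` → ans = 103
So ans = 103

Answer: 103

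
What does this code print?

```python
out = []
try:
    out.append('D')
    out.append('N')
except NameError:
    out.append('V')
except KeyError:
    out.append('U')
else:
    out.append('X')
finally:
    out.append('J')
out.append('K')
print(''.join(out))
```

Execution trace: 'D' (try body) → 'N' (try body, no exception) → 'X' (else) → 'J' (finally) → 'K' (after the try/except). Output: DNXJK

Answer: DNXJK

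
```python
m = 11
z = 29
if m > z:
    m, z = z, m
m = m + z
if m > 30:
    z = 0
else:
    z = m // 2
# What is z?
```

Trace:
`m = 11` → m = 11
`z = 29` → z = 29
`if m > z: ...` → m > z is False → no variable changes
`m = m + z` → m = 40
`if m > 30: ...` → m > 30 is True → z = 0
So z = 0

Answer: 0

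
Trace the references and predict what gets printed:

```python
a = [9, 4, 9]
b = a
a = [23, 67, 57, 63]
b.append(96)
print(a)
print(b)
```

Key concept: rebinding vs mutation: a is rebound to a new list, b still points at the original.
Step by step:
`a = [9, 4, 9]` → a = [9, 4, 9]
`b = a` → b = [9, 4, 9] (same object as a)
`a = [23, 67, 57, 63]` → a = [23, 67, 57, 63]
`b.append(96)` → b = [9, 4, 9, 96]
`print(a)` → prints [23, 67, 57, 63]
`print(b)` → prints [9, 4, 9, 96]

Answer:
[23, 67, 57, 63]
[9, 4, 9, 96]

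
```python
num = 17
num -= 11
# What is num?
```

Trace:
`num = 17` → num = 17
`num -= 11` → num = 6
So num = 6

Answer: 6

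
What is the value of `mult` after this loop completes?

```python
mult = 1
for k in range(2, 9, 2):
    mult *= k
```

Product of even numbers 2 to 8
`mult` takes the values: 1 → 2 → 8 → 48 → 384

Answer: 384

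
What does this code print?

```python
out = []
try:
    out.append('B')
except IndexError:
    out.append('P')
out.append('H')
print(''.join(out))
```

Execution trace: 'B' (try body, no exception) → 'H' (after the try/except). Output: BH

Answer: BH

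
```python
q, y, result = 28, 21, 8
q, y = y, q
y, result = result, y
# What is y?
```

Trace:
`q, y, result = 28, 21, 8` → q = 28; y = 21; result = 8
`q, y = y, q` → q = 21; y = 28
`y, result = result, y` → y = 8; result = 28
So y = 8

Answer: 8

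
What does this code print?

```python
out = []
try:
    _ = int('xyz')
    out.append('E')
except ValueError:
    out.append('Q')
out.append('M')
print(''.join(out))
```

Execution trace: 'Q' (except ValueError) → 'M' (after the try/except). Output: QM

Answer: QM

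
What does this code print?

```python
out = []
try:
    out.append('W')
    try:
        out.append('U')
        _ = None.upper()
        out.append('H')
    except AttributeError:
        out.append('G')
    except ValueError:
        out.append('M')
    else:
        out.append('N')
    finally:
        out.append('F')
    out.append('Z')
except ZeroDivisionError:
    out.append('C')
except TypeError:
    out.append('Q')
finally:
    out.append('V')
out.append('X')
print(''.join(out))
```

Execution trace: 'W' (try body) → 'U' (inner try body) → 'G' (inner except AttributeError) → 'F' (inner finally) → 'Z' (try body, no exception) → 'V' (finally) → 'X' (after the try/except). Output: WUGFZVX

Answer: WUGFZVX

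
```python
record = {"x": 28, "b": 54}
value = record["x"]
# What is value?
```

Trace:
`record = {"x": 28, "b": 54}` → record = {'x': 28, 'b': 54}
`value = record["x"]` → value = 28
So value = 28

Answer: 28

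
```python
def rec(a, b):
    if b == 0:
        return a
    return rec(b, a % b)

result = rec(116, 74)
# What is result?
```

rec(116, 74) -> rec(74, 42) -> rec(42, 32) -> rec(32, 10) -> rec(10, 2) -> rec(2, 0) -> 2

Answer: 2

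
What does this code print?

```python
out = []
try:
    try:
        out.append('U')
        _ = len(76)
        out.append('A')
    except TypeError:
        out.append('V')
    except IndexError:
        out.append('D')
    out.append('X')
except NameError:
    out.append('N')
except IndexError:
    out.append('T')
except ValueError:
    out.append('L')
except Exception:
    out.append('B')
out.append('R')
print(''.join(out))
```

Execution trace: 'U' (inner try body) → 'V' (inner except TypeError) → 'X' (try body, no exception) → 'R' (after the try/except). Output: UVXR

Answer: UVXR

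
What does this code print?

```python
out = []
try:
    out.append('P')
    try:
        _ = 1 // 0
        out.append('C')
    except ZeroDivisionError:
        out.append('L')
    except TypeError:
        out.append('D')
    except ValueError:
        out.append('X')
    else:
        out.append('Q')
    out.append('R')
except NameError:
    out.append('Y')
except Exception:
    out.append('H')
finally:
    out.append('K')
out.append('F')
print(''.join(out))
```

Execution trace: 'P' (try body) → 'L' (inner except ZeroDivisionError) → 'R' (try body, no exception) → 'K' (finally) → 'F' (after the try/except). Output: PLRKF

Answer: PLRKF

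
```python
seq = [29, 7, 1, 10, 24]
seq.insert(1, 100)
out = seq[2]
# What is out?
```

Trace:
`seq = [29, 7, 1, 10, 24]` → seq = [29, 7, 1, 10, 24]
`seq.insert(1, 100)` → seq = [29, 100, 7, 1, 10, 24]
`out = seq[2]` → out = 7
So out = 7

Answer: 7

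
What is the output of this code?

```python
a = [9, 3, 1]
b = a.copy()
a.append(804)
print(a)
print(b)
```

Key concept: list.copy() creates independent copy.
Step by step:
`a = [9, 3, 1]` → a = [9, 3, 1]
`b = a.copy()` → b = [9, 3, 1]
`a.append(804)` → a = [9, 3, 1, 804]
`print(a)` → prints [9, 3, 1, 804]
`print(b)` → prints [9, 3, 1]

Answer:
[9, 3, 1, 804]
[9, 3, 1]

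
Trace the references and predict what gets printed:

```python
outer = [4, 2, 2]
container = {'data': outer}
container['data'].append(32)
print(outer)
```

Key concept: dict holds reference to list.
Step by step:
`outer = [4, 2, 2]` → outer = [4, 2, 2]
`container = {'data': outer}` → container = {'data': [4, 2, 2]}
`container['data'].append(32)` → outer = [4, 2, 2, 32]; container = {'data': [4, 2, 2, 32]}
`print(outer)` → prints [4, 2, 2, 32]

Answer: [4, 2, 2, 32]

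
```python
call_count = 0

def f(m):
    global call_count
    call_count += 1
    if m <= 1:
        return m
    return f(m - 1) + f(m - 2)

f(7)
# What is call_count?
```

Calls(m) = 1 + Calls(m-1) + Calls(m-2); Calls(0)=Calls(1)=1. For m=7 this gives 41.

Answer: 41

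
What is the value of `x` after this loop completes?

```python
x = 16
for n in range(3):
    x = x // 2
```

Halve 3 times: 16 // 2^3 = 2
`x` takes the values: 16 → 8 → 4 → 2

Answer: 2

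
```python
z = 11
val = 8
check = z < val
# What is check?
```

Trace:
`z = 11` → z = 11
`val = 8` → val = 8
`check = z < val` → check = False
So check = False

Answer: False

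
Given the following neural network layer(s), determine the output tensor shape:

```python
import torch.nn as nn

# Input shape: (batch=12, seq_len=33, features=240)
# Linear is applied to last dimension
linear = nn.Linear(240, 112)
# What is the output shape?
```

Input: (12, 33, 240) -> Output: (12, 33, 112)

Answer: (12, 33, 112)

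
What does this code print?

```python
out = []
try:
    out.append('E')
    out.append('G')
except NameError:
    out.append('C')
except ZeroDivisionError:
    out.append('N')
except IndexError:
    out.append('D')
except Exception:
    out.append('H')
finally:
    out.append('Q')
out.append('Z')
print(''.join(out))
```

Execution trace: 'E' (try body) → 'G' (try body, no exception) → 'Q' (finally) → 'Z' (after the try/except). Output: EGQZ

Answer: EGQZ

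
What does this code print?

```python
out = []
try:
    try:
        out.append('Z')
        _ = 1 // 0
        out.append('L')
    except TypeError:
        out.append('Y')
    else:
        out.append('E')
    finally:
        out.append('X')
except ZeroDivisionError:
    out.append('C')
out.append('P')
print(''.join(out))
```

Execution trace: 'Z' (try body) → 'X' (finally) → 'C' (outer except ZeroDivisionError) → 'P' (after the try/except). Output: ZXCP

Answer: ZXCP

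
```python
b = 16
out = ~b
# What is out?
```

Trace:
`b = 16` → b = 16
`out = ~b` → out = -17
So out = -17

Answer: -17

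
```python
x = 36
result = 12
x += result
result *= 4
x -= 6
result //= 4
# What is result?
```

Trace:
`x = 36` → x = 36
`result = 12` → result = 12
`x += result` → x = 48
`result *= 4` → result = 48
`x -= 6` → x = 42
`result //= 4` → result = 12
So result = 12

Answer: 12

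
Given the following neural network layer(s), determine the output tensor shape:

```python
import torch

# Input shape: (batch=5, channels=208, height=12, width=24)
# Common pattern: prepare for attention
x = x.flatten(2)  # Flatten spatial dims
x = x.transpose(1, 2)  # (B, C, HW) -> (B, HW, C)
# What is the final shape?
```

Input: (5, 208, 12, 24) -> after flatten(2): (5, 208, 288) -> Output: (5, 288, 208)

Answer: (5, 288, 208)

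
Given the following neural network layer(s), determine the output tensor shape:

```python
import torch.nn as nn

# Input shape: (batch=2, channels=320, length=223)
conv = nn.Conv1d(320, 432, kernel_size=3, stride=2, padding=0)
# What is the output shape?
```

Input: (2, 320, 223) -> Output: (2, 432, 111)

Answer: (2, 432, 111)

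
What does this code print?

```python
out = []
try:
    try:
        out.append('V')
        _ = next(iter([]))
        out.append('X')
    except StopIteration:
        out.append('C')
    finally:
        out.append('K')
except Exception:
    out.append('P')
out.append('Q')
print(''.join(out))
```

Execution trace: 'V' (inner try body) → 'C' (inner except StopIteration) → 'K' (inner finally) → 'Q' (after the try/except). Output: VCKQ

Answer: VCKQ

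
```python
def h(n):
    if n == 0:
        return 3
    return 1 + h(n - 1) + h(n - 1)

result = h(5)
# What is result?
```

h(n) = 1 + 2·h(n-1), h(0)=3. Closed form: (3+1)·2^5 - 1 = 127.

Answer: 127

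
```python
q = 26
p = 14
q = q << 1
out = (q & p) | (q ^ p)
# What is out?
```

Trace:
`q = 26` → q = 26
`p = 14` → p = 14
`q = q << 1` → q = 52
`out = (q & p) | (q ^ p)` → out = 62
So out = 62

Answer: 62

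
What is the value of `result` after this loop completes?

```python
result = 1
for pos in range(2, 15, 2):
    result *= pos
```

Product of even numbers 2 to 14
`result` takes the values: 1 → 2 → 8 → 48 → 384 → 3840 → 46080 → 645120

Answer: 645120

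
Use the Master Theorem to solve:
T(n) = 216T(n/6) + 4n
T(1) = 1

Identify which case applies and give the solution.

a=216, b=6, f(n)=4n. log_6(216) = 3. Since c=1 < 3, Case 1 applies: T(n) = Θ(n^log_b(a)) = O(n^3).

Answer: O(n^3) - Case 1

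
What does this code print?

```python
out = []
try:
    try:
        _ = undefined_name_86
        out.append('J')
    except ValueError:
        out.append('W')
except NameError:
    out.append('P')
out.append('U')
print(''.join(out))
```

Execution trace: 'P' (outer except NameError) → 'U' (after the try/except). Output: PU

Answer: PU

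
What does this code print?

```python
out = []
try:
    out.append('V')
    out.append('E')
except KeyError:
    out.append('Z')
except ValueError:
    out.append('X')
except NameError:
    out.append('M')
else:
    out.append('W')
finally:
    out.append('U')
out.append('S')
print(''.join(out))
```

Execution trace: 'V' (try body) → 'E' (try body, no exception) → 'W' (else) → 'U' (finally) → 'S' (after the try/except). Output: VEWUS

Answer: VEWUS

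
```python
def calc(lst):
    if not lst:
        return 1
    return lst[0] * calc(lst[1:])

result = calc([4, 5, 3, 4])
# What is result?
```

Product over [4, 5, 3, 4] = 4 * 5 * 3 * 4 = 240

Answer: 240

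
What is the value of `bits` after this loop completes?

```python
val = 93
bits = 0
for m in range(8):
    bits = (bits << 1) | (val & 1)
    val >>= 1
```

Reverse lowest 8 bits of 93
`bits` takes the values: 0 → 1 → 2 → 5 → 11 → 23 → 46 → 93 → 186

Answer: 186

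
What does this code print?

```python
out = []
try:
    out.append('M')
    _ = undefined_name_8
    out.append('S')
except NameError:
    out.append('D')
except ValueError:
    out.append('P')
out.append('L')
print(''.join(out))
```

Execution trace: 'M' (try body) → 'D' (except NameError) → 'L' (after the try/except). Output: MDL

Answer: MDL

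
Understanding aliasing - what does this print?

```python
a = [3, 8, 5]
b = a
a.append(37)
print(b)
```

Key concept: basic list aliasing.
Step by step:
`a = [3, 8, 5]` → a = [3, 8, 5]
`b = a` → b = [3, 8, 5] (same object as a)
`a.append(37)` → a = [3, 8, 5, 37] (same object as b); b = [3, 8, 5, 37] (same object as a)
`print(b)` → prints [3, 8, 5, 37]

Answer: [3, 8, 5, 37]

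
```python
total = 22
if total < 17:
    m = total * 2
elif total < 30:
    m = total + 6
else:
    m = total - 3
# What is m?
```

Trace:
`total = 22` → total = 22
`if total < 17: ...` → total < 17 is False, total < 30 is True → m = 28
So m = 28

Answer: 28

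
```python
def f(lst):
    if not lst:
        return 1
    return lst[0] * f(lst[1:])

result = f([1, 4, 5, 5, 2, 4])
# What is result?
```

Product over [1, 4, 5, 5, 2, 4] = 1 * 4 * 5 * 5 * 2 * 4 = 800

Answer: 800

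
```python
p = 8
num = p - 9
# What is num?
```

Trace:
`p = 8` → p = 8
`num = p - 9` → num = -1
So num = -1

Answer: -1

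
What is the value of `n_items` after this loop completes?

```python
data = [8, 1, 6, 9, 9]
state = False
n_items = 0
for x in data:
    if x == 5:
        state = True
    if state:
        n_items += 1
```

Count elements after first 5 in [8, 1, 6, 9, 9]
`n_items` takes the values: 0

Answer: 0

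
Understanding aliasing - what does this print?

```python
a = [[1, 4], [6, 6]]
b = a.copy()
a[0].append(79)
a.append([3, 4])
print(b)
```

Key concept: shallow copy with nested lists.
Step by step:
`a = [[1, 4], [6, 6]]` → a = [[1, 4], [6, 6]]
`b = a.copy()` → b = [[1, 4], [6, 6]]
`a[0].append(79)` → a = [[1, 4, 79], [6, 6]]; b = [[1, 4, 79], [6, 6]]
`a.append([3, 4])` → a = [[1, 4, 79], [6, 6], [3, 4]]
`print(b)` → prints [[1, 4, 79], [6, 6]]

Answer: [[1, 4, 79], [6, 6]]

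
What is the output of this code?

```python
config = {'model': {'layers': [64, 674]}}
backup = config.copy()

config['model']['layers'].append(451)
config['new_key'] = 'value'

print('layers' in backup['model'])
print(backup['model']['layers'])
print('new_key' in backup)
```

Key concept: shallow copy gotcha with nested dict.
Step by step:
`config = {'model': {'layers': [64, 674]}}` → config = {'model': {'layers': [64, 674]}}
`backup = config.copy()` → backup = {'model': {'layers': [64, 674]}}
`config['model']['layers'].append(451)` → config = {'model': {'layers': [64, 674, 451]}}; backup = {'model': {'layers': [64, 674, 451]}}
`config['new_key'] = 'value'` → config = {'model': {'layers': [64, 674, 451]}, 'new_key': 'value'}
`print('layers' in backup['model'])` → prints True
`print(backup['model']['layers'])` → prints [64, 674, 451]
`print('new_key' in backup)` → prints False

Answer:
True
[64, 674, 451]
False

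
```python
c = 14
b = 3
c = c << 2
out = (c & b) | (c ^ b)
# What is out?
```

Trace:
`c = 14` → c = 14
`b = 3` → b = 3
`c = c << 2` → c = 56
`out = (c & b) | (c ^ b)` → out = 59
So out = 59

Answer: 59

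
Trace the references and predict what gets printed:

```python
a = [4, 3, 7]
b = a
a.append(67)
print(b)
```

Key concept: basic list aliasing.
Step by step:
`a = [4, 3, 7]` → a = [4, 3, 7]
`b = a` → b = [4, 3, 7] (same object as a)
`a.append(67)` → a = [4, 3, 7, 67] (same object as b); b = [4, 3, 7, 67] (same object as a)
`print(b)` → prints [4, 3, 7, 67]

Answer: [4, 3, 7, 67]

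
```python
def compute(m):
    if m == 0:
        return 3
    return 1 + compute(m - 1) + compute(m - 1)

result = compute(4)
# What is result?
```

compute(m) = 1 + 2·compute(m-1), compute(0)=3. Closed form: (3+1)·2^4 - 1 = 63.

Answer: 63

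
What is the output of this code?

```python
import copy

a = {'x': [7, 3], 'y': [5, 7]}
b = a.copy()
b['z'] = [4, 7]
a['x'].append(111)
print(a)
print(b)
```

Key concept: shallow copy of dict with mutable values.
Step by step:
`a = {'x': [7, 3], 'y': [5, 7]}` → a = {'x': [7, 3], 'y': [5, 7]}
`b = a.copy()` → b = {'x': [7, 3], 'y': [5, 7]}
`b['z'] = [4, 7]` → b = {'x': [7, 3], 'y': [5, 7], 'z': [4, 7]}
`a['x'].append(111)` → a = {'x': [7, 3, 111], 'y': [5, 7]}; b = {'x': [7, 3, 111], 'y': [5, 7], 'z': [4, 7]}
`print(a)` → prints {'x': [7, 3, 111], 'y': [5, 7]}
`print(b)` → prints {'x': [7, 3, 111], 'y': [5, 7], 'z': [4, 7]}

Answer:
{'x': [7, 3, 111], 'y': [5, 7]}
{'x': [7, 3, 111], 'y': [5, 7], 'z': [4, 7]}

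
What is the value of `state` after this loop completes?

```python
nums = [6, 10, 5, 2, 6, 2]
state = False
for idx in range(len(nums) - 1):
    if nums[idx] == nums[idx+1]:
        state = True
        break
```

Check consecutive duplicates in [6, 10, 5, 2, 6, 2]
`state` takes the values: False

Answer: False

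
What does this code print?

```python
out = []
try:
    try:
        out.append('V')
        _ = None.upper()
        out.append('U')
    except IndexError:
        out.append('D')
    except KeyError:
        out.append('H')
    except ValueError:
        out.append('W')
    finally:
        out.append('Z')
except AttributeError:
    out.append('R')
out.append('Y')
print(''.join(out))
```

Execution trace: 'V' (try body) → 'Z' (finally) → 'R' (outer except AttributeError) → 'Y' (after the try/except). Output: VZRY

Answer: VZRY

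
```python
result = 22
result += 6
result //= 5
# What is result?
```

Trace:
`result = 22` → result = 22
`result += 6` → result = 28
`result //= 5` → result = 5
So result = 5

Answer: 5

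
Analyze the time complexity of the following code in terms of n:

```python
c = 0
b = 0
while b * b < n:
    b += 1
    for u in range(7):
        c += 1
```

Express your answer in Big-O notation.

Each loop level contributes: √n × 1. Multiplying the contributions gives O(√n).

Answer: O(√n)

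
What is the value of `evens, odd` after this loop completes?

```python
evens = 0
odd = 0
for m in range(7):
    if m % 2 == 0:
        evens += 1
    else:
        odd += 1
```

Count evens and odds in range(7)
`evens, odd` takes the values: (0, 0) → (1, 0) → (1, 1) → (2, 1) → (2, 2) → (3, 2) → (3, 3) → (4, 3)

Answer: 4, 3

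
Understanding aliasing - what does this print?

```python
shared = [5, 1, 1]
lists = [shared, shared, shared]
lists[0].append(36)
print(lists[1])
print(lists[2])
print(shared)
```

Key concept: list of same reference.
Step by step:
`shared = [5, 1, 1]` → shared = [5, 1, 1]
`lists = [shared, shared, shared]` → lists = [[5, 1, 1], [5, 1, 1], [5, 1, 1]]
`lists[0].append(36)` → shared = [5, 1, 1, 36]; lists = [[5, 1, 1, 36], [5, 1, 1, 36], [5, 1, 1, 36]]
`print(lists[1])` → prints [5, 1, 1, 36]
`print(lists[2])` → prints [5, 1, 1, 36]
`print(shared)` → prints [5, 1, 1, 36]

Answer:
[5, 1, 1, 36]
[5, 1, 1, 36]
[5, 1, 1, 36]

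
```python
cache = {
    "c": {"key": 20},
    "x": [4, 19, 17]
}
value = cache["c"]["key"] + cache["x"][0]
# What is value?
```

Trace:
`cache = { ...` → cache = {'c': {'key': 20}, 'x': [4, 19, 17]}
`value = cache["c"]["key"] + cache["x"][0]` → value = 24
So value = 24

Answer: 24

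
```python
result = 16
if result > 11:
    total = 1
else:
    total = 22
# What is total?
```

Trace:
`result = 16` → result = 16
`if result > 11: ...` → result > 11 is True → total = 1
So total = 1

Answer: 1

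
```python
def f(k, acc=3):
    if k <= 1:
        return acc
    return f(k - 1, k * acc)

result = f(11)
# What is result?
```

Accumulator trace (n, acc): (11, 3) -> (10, 33) -> (9, 330) -> (8, 2970) -> (7, 23760) -> (6, 166320) -> (5, 997920) -> (4, 4989600) -> (3, 19958400) -> (2, 59875200) -> (1, 119750400) -> return 119750400

Answer: 119750400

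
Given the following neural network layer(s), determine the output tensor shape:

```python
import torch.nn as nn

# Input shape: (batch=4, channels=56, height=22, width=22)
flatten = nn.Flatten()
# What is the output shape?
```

Input: (4, 56, 22, 22) -> Output: (4, 27104)

Answer: (4, 27104)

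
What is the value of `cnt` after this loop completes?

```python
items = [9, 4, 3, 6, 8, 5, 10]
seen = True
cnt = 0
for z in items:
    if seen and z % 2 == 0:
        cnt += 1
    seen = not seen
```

Count even values at even positions
`cnt` takes the values: 0 → 1 → 2

Answer: 2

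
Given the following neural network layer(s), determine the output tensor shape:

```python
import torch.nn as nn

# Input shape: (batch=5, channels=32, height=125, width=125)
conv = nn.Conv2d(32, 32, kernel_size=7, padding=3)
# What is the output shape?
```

Input: (5, 32, 125, 125) -> Output: (5, 32, 125, 125)

Answer: (5, 32, 125, 125)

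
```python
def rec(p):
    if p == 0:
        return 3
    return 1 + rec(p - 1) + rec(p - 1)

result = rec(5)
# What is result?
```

rec(p) = 1 + 2·rec(p-1), rec(0)=3. Closed form: (3+1)·2^5 - 1 = 127.

Answer: 127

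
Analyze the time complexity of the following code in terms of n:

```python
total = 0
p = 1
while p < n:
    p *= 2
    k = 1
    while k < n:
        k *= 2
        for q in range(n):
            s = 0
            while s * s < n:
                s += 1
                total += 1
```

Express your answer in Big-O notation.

Each loop level contributes: log n × log n × n × √n. Multiplying the contributions gives O(n√n log² n).

Answer: O(n√n log² n)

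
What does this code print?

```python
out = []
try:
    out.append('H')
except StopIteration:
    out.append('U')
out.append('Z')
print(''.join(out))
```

Execution trace: 'H' (try body, no exception) → 'Z' (after the try/except). Output: HZ

Answer: HZ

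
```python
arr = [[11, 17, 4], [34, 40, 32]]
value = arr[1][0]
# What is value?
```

Trace:
`arr = [[11, 17, 4], [34, 40, 32]]` → arr = [[11, 17, 4], [34, 40, 32]]
`value = arr[1][0]` → value = 34
So value = 34

Answer: 34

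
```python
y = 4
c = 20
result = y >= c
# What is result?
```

Trace:
`y = 4` → y = 4
`c = 20` → c = 20
`result = y >= c` → result = False
So result = False

Answer: False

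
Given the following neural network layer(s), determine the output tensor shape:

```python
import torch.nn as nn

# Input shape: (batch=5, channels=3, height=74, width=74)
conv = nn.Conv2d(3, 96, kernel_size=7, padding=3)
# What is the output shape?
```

Input: (5, 3, 74, 74) -> Output: (5, 96, 74, 74)

Answer: (5, 96, 74, 74)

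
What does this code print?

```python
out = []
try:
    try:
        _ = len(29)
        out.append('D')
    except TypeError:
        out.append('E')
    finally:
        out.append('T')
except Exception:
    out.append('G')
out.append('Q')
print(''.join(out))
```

Execution trace: 'E' (inner except TypeError) → 'T' (inner finally) → 'Q' (after the try/except). Output: ETQ

Answer: ETQ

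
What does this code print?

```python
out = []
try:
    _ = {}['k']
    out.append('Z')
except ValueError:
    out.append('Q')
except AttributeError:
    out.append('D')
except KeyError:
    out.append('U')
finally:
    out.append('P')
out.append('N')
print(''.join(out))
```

Execution trace: 'U' (except KeyError) → 'P' (finally) → 'N' (after the try/except). Output: UPN

Answer: UPN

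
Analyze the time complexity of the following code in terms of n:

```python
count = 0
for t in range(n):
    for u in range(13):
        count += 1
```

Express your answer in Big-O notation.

Each loop level contributes: n × 1. Multiplying the contributions gives O(n).

Answer: O(n)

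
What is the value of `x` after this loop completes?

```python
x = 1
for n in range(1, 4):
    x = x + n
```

Start at 1, add 1 through 3
`x` takes the values: 1 → 2 → 4 → 7

Answer: 7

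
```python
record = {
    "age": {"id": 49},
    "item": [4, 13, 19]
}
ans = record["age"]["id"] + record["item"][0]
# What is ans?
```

Trace:
`record = { ...` → record = {'age': {'id': 49}, 'item': [4, 13, 19]}
`ans = record["age"]["id"] + record["item"][0]` → ans = 53
So ans = 53

Answer: 53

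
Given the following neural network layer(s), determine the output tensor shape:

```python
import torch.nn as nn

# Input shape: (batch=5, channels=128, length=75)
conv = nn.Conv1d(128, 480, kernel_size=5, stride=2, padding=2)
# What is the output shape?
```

Input: (5, 128, 75) -> Output: (5, 480, 38)

Answer: (5, 480, 38)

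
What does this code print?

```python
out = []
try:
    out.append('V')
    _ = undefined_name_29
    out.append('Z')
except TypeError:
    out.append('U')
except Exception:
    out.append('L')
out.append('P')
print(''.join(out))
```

Execution trace: 'V' (try body) → 'L' (except Exception) → 'P' (after the try/except). Output: VLP

Answer: VLP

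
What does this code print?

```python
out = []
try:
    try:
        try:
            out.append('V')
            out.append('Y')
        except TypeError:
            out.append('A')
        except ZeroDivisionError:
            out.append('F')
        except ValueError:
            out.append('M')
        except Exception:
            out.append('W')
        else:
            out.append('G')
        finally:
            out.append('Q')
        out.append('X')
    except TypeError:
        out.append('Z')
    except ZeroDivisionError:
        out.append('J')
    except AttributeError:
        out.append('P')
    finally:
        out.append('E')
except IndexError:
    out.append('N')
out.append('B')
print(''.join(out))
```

Execution trace: 'V' (inner try body) → 'Y' (inner try body, no exception) → 'G' (inner else) → 'Q' (inner finally) → 'X' (try body, no exception) → 'E' (finally) → 'B' (after the try/except). Output: VYGQXEB

Answer: VYGQXEB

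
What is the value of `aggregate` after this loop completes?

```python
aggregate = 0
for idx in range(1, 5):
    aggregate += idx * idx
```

Sum of squares 1² to 4² = 30
`aggregate` takes the values: 0 → 1 → 5 → 14 → 30

Answer: 30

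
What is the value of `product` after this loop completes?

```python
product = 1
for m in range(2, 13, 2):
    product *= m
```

Product of even numbers 2 to 12
`product` takes the values: 1 → 2 → 8 → 48 → 384 → 3840 → 46080

Answer: 46080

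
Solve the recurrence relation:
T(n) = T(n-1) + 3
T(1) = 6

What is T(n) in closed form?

Unrolling: T(n) = T(1) + 3·(n-1) = 6 + 3(n-1) = 3n + 3.

Answer: T(n) = 3n + 3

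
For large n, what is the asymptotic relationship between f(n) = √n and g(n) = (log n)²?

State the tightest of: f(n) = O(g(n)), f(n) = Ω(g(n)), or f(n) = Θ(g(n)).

√n vs (log n)²: f(n) = Ω(g(n)) but not O(g(n)) — √n grows strictly faster than (log n)².

Answer: f(n) = Ω(g(n)) but not O(g(n)) — √n grows strictly faster than (log n)².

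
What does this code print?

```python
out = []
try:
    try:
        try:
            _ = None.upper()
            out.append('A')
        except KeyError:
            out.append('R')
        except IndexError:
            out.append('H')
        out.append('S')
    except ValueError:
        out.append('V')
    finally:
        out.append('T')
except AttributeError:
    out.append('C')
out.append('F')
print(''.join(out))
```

Execution trace: 'T' (finally) → 'C' (outer except AttributeError) → 'F' (after the try/except). Output: TCF

Answer: TCF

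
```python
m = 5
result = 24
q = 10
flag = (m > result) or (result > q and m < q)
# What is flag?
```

Trace:
`m = 5` → m = 5
`result = 24` → result = 24
`q = 10` → q = 10
`flag = (m > result) or (result > q and m < q)` → flag = True
So flag = True

Answer: True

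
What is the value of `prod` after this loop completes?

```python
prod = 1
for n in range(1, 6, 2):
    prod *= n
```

Product of 1, 3, 5, ... up to 5
`prod` takes the values: 1 → 3 → 15

Answer: 15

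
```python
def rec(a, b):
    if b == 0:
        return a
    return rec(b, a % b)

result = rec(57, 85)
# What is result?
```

rec(57, 85) -> rec(85, 57) -> rec(57, 28) -> rec(28, 1) -> rec(1, 0) -> 1

Answer: 1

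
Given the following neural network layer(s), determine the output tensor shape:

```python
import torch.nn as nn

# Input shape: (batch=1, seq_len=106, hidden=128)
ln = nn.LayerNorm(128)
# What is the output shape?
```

Input: (1, 106, 128) -> Output: (1, 106, 128)

Answer: (1, 106, 128)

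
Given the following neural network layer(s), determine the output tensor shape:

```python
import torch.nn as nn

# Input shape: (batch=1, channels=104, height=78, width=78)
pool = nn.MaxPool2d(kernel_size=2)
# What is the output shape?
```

Input: (1, 104, 78, 78) -> Output: (1, 104, 39, 39)

Answer: (1, 104, 39, 39)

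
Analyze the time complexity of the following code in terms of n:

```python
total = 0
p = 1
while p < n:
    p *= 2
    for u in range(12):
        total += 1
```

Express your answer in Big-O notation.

Each loop level contributes: log n × 1. Multiplying the contributions gives O(log n).

Answer: O(log n)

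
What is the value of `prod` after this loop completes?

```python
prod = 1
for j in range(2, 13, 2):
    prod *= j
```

Product of even numbers 2 to 12
`prod` takes the values: 1 → 2 → 8 → 48 → 384 → 3840 → 46080

Answer: 46080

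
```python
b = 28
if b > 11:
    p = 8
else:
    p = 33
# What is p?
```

Trace:
`b = 28` → b = 28
`if b > 11: ...` → b > 11 is True → p = 8
So p = 8

Answer: 8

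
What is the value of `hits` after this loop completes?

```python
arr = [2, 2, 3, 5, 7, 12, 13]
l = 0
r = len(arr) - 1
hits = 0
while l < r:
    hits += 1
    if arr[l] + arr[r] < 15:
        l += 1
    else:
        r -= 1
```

Steps to find pair summing to 15
`hits` takes the values: 0 → 1 → 2 → 3 → 4 → 5 → 6

Answer: 6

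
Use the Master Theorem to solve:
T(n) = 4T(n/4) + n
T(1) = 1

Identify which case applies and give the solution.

a=4, b=4, f(n)=n. log_4(4) = 1. Since c=1 = 1, Case 2 applies: T(n) = Θ(n^log_b(a) · log n) = O(n log n).

Answer: O(n log n) - Case 2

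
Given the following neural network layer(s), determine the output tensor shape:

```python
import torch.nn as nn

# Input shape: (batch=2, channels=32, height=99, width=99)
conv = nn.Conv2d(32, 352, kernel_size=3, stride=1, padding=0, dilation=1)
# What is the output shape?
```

Input: (2, 32, 99, 99) -> Output: (2, 352, 97, 97)

Answer: (2, 352, 97, 97)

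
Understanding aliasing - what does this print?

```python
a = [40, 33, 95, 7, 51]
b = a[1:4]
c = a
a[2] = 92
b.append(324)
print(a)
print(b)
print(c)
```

Key concept: slice vs alias.
Step by step:
`a = [40, 33, 95, 7, 51]` → a = [40, 33, 95, 7, 51]
`b = a[1:4]` → b = [33, 95, 7]
`c = a` → c = [40, 33, 95, 7, 51] (same object as a)
`a[2] = 92` → a = [40, 33, 92, 7, 51] (same object as c); c = [40, 33, 92, 7, 51] (same object as a)
`b.append(324)` → b = [33, 95, 7, 324]
`print(a)` → prints [40, 33, 92, 7, 51]
`print(b)` → prints [33, 95, 7, 324]
`print(c)` → prints [40, 33, 92, 7, 51]

Answer:
[40, 33, 92, 7, 51]
[33, 95, 7, 324]
[40, 33, 92, 7, 51]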